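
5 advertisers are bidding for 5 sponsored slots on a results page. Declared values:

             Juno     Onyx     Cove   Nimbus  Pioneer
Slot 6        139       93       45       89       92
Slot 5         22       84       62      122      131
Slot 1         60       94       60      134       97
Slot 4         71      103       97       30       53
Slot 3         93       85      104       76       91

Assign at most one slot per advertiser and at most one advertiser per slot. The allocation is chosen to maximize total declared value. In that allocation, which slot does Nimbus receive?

Nimbus receives Slot 1.

Optimal: Juno→Slot 6 ($139), Onyx→Slot 4 ($103), Cove→Slot 3 ($104), Nimbus→Slot 1 ($134), Pioneer→Slot 5 ($131) — total 139+103+104+134+131 = $611.
No other one-to-one assignment exceeds $611.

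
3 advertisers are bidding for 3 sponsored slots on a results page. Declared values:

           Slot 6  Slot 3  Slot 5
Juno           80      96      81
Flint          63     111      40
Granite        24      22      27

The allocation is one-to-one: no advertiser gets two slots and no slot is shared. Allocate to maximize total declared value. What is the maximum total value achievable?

Optimal: Juno→Slot 6 ($80), Flint→Slot 3 ($111), Granite→Slot 5 ($27) — total 80+111+27 = $218.
Max-entry greedy (repeatedly take the single best remaining cell) gives $216, worse by 2.

Max total: $218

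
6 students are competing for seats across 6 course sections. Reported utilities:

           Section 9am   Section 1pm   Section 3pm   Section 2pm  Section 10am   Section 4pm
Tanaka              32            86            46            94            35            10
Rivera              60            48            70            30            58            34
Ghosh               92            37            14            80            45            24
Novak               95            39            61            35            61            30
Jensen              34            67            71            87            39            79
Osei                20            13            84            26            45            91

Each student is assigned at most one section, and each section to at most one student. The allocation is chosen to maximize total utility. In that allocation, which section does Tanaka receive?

Tanaka receives Section 1pm.

Optimal: Tanaka→Section 1pm (86 points), Rivera→Section 3pm (70 points), Ghosh→Section 9am (92 points), Novak→Section 10am (61 points), Jensen→Section 2pm (87 points), Osei→Section 4pm (91 points) — total 86+70+92+61+87+91 = 487 points.
Column-greedy (each section in turn goes to its best remaining student) gives 434 points, worse by 53.
Checked against all permutations: 487 points is optimal.
Tanaka's own top section is Section 2pm (94 points), but forcing Tanaka→Section 2pm and reassigning the rest optimally gives only 475 points — worse by 12.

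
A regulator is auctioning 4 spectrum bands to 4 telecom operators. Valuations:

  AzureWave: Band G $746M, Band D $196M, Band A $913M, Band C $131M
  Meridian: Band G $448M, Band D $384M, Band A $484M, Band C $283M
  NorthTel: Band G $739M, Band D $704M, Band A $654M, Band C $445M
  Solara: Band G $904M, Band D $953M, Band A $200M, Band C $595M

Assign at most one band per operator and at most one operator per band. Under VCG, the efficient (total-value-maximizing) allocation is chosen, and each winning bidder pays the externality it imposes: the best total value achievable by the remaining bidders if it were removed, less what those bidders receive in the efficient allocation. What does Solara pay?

Efficient allocation: AzureWave→Band A ($913M), Meridian→Band C ($283M), NorthTel→Band G ($739M), Solara→Band D ($953M); total welfare W = $2888M.
Solara receives Band D at value $953M, so the others get W − 953 = $1935M.
Without Solara: best allocation of the remaining 3 bidders over all 4 bands is AzureWave→Band A ($913M), Meridian→Band G ($448M), NorthTel→Band D ($704M), total $2065M.
VCG payment = (others' best without Solara) − (others' welfare with Solara) = 2065 − 1935 = $130M.

Solara pays $130M.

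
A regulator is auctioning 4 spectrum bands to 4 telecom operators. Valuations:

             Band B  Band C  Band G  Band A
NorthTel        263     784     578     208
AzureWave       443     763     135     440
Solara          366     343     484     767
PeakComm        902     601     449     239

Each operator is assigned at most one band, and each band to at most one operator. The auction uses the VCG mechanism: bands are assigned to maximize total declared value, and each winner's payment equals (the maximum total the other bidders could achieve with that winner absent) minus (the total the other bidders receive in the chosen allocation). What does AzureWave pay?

Efficient allocation: NorthTel→Band G ($578M), AzureWave→Band C ($763M), Solara→Band A ($767M), PeakComm→Band B ($902M); total welfare W = $3010M.
AzureWave receives Band C at value $763M, so the others get W − 763 = $2247M.
Without AzureWave: best allocation of the remaining 3 bidders over all 4 bands is NorthTel→Band C ($784M), Solara→Band A ($767M), PeakComm→Band B ($902M), total $2453M.
VCG payment = (others' best without AzureWave) − (others' welfare with AzureWave) = 2453 − 2247 = $206M.

AzureWave pays $206M.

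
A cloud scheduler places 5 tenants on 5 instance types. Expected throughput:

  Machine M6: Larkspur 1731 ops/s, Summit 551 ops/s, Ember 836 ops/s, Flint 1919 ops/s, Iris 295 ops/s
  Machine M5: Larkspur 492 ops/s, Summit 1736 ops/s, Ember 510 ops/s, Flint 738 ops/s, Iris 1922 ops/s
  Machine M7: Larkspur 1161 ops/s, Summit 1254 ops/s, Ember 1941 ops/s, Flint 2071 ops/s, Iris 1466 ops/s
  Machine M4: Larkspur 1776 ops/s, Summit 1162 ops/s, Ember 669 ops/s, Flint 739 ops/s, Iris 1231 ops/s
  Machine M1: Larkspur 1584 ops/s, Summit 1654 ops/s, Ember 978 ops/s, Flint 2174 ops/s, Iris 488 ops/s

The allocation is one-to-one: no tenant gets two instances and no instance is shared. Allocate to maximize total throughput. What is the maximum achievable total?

Treat this as an assignment problem: match each tenant to one instance.
Optimal: Larkspur→Machine M4 (1776 ops/s), Summit→Machine M1 (1654 ops/s), Ember→Machine M7 (1941 ops/s), Flint→Machine M6 (1919 ops/s), Iris→Machine M5 (1922 ops/s) — total 1776+1654+1941+1919+1922 = 9212 ops/s.
Swapping Iris↔Ember (Iris→Machine M7 1466 ops/s, Ember→Machine M5 510 ops/s) loses 1887.
No other one-to-one assignment exceeds 9212 ops/s.

Maximum total: 9212 ops/s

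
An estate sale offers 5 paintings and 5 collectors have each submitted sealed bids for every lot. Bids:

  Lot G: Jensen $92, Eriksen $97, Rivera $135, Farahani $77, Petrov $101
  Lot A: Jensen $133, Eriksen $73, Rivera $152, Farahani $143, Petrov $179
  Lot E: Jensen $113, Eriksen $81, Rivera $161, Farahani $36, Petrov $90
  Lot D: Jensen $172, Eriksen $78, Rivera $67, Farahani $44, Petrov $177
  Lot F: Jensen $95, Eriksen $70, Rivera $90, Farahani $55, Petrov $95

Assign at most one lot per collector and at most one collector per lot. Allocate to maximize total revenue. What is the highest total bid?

This is a one-to-one assignment (maximum-weight bipartite matching).
Optimal: Jensen→Lot F ($95), Eriksen→Lot G ($97), Rivera→Lot E ($161), Farahani→Lot A ($143), Petrov→Lot D ($177) — total 95+97+161+143+177 = $673.
Row-greedy (each collector in turn takes its best remaining lot) gives $668, worse by 5.
Next-best assignment: Jensen→Lot D, Eriksen→Lot G, Rivera→Lot E, Farahani→Lot A, Petrov→Lot F = $668.

Max total: $673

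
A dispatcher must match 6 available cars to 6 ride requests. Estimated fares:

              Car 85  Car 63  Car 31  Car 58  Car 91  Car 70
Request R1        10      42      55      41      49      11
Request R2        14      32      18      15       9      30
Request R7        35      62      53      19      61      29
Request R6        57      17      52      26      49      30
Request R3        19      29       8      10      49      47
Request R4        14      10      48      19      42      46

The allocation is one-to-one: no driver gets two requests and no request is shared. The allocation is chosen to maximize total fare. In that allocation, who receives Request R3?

Car 91 receives Request R3.

Optimal: Car 85→Request R6 ($57), Car 63→Request R7 ($62), Car 31→Request R4 ($48), Car 58→Request R1 ($41), Car 91→Request R3 ($49), Car 70→Request R2 ($30) — total 57+62+48+41+49+30 = $287.
Next-best assignment: Car 85→Request R6, Car 63→Request R2, Car 31→Request R4, Car 58→Request R1, Car 91→Request R7, Car 70→Request R3 = $286.
Swapping Car 85↔Car 70 (Car 85→Request R2 $14, Car 70→Request R6 $30) loses 43.
Car 91's own top request is Request R7 ($61), but forcing Car 91→Request R7 and reassigning the rest optimally gives only $286 — worse by 1.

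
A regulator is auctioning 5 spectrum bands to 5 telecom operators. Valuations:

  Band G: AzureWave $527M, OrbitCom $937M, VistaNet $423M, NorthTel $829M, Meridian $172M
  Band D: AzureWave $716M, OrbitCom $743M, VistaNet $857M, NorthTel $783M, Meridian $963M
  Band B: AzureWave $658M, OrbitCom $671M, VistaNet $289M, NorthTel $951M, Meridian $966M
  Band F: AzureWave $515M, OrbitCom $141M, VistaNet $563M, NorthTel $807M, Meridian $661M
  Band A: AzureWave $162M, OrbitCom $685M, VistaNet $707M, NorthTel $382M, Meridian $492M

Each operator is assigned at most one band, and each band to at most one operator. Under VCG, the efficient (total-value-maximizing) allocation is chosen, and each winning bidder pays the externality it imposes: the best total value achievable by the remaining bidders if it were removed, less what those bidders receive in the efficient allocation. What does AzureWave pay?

AzureWave pays $150M.

Efficient allocation: AzureWave→Band D ($716M), OrbitCom→Band G ($937M), VistaNet→Band A ($707M), NorthTel→Band F ($807M), Meridian→Band B ($966M); total welfare W = $4133M.
AzureWave receives Band D at value $716M, so the others get W − 716 = $3417M.
Without AzureWave: best allocation of the remaining 4 bidders over all 5 bands is OrbitCom→Band G ($937M), VistaNet→Band D ($857M), NorthTel→Band F ($807M), Meridian→Band B ($966M), total $3567M.
VCG payment = (others' best without AzureWave) − (others' welfare with AzureWave) = 3567 − 3417 = $150M.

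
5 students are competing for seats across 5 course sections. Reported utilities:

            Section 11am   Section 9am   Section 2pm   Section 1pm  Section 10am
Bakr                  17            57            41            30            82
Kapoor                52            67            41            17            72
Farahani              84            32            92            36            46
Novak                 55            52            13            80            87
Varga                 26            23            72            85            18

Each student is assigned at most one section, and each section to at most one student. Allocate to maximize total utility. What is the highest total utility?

Max total: 385 points

Optimal: Bakr→Section 10am (82 points), Kapoor→Section 9am (67 points), Farahani→Section 11am (84 points), Novak→Section 1pm (80 points), Varga→Section 2pm (72 points) — total 82+67+84+80+72 = 385 points.
Max-entry greedy (repeatedly take the single best remaining cell) gives 348 points, worse by 37.
No other one-to-one assignment exceeds 385 points.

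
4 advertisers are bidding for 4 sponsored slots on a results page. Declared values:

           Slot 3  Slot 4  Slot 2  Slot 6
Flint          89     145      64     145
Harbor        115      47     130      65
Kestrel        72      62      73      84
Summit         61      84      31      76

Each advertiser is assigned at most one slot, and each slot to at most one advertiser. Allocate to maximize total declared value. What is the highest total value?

Treat this as an assignment problem: match each advertiser to one slot.
Optimal: Flint→Slot 6 ($145), Harbor→Slot 2 ($130), Kestrel→Slot 3 ($72), Summit→Slot 4 ($84) — total 145+130+72+84 = $431.
Column-greedy (each slot in turn goes to its best remaining advertiser) gives $409, worse by 22.

Max total: $431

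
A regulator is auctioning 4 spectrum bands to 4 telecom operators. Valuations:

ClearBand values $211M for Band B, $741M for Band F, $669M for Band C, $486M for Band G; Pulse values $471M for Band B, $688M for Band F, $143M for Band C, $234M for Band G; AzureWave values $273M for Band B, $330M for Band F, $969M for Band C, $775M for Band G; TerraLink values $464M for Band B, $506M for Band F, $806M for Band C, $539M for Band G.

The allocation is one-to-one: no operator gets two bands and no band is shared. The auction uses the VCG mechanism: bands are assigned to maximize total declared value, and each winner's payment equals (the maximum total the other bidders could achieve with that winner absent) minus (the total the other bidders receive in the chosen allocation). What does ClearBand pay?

ClearBand pays $217M.

Efficient allocation: ClearBand→Band F ($741M), Pulse→Band B ($471M), AzureWave→Band G ($775M), TerraLink→Band C ($806M); total welfare W = $2793M.
ClearBand receives Band F at value $741M, so the others get W − 741 = $2052M.
Without ClearBand: best allocation of the remaining 3 bidders over all 4 bands is Pulse→Band F ($688M), AzureWave→Band G ($775M), TerraLink→Band C ($806M), total $2269M.
VCG payment = (others' best without ClearBand) − (others' welfare with ClearBand) = 2269 − 2052 = $217M.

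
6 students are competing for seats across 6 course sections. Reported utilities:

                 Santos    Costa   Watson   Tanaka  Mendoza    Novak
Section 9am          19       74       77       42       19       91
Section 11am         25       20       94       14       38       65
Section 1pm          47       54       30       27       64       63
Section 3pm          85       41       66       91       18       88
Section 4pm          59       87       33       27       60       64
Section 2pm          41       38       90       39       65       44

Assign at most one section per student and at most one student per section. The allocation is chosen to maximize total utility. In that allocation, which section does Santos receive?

Treat this as an assignment problem: match each student to one section.
Optimal: Santos→Section 1pm (47 points), Costa→Section 4pm (87 points), Watson→Section 11am (94 points), Tanaka→Section 3pm (91 points), Mendoza→Section 2pm (65 points), Novak→Section 9am (91 points) — total 47+87+94+91+65+91 = 475 points.
Column-greedy (each section in turn goes to its best remaining student) gives 468 points, worse by 7.
Santos's own top section is Section 3pm (85 points), but forcing Santos→Section 3pm and reassigning the rest optimally gives only 460 points — worse by 15.

Santos receives Section 1pm.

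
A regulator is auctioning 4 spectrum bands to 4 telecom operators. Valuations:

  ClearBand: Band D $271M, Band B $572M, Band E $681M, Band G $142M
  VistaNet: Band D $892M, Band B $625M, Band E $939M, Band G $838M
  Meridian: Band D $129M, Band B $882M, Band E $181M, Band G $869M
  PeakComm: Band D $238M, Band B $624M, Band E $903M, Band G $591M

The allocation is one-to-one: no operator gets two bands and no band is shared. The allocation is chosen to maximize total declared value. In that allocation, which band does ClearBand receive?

Optimal: ClearBand→Band B ($572M), VistaNet→Band D ($892M), Meridian→Band G ($869M), PeakComm→Band E ($903M) — total 572+892+869+903 = $3236M.
Max-entry greedy (repeatedly take the single best remaining cell) gives $2683M, worse by 553.
Next-best assignment: ClearBand→Band E, VistaNet→Band D, Meridian→Band G, PeakComm→Band B = $3066M.
Swapping PeakComm↔VistaNet (PeakComm→Band D $238M, VistaNet→Band E $939M) loses 618.
ClearBand's own top band is Band E ($681M), but forcing ClearBand→Band E and reassigning the rest optimally gives only $3066M — worse by 170.

ClearBand receives Band B.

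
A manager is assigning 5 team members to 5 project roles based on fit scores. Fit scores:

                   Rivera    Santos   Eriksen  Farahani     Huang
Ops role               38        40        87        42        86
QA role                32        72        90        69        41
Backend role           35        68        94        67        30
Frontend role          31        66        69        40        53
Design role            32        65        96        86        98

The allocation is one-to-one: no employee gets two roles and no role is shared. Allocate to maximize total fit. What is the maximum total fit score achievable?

Maximum total: 369 pts

Optimal: Rivera→Frontend role (31 pts), Santos→QA role (72 pts), Eriksen→Backend role (94 pts), Farahani→Design role (86 pts), Huang→Ops role (86 pts) — total 31+72+94+86+86 = 369 pts.
Row-greedy (each employee in turn takes its best remaining role) gives 326 pts, worse by 43.
Next-best assignment: Rivera→Ops role, Santos→Frontend role, Eriksen→Backend role, Farahani→QA role, Huang→Design role = 365 pts.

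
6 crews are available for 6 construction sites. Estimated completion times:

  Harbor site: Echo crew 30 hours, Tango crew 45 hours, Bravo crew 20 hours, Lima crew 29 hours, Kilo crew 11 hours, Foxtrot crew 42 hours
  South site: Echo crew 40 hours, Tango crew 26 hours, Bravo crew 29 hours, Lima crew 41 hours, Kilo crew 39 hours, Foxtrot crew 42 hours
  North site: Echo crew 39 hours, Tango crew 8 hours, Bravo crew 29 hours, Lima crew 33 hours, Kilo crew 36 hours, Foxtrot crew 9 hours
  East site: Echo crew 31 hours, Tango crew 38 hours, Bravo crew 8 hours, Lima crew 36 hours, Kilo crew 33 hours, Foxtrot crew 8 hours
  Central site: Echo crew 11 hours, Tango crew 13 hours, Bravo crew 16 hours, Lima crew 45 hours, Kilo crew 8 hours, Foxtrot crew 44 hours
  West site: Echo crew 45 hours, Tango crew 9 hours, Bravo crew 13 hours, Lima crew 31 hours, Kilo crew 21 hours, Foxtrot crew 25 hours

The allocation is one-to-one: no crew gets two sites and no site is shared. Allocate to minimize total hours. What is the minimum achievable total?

Min total: 89 hours

This is the linear assignment problem.
Optimal: Echo crew→Central site (11 hours), Tango crew→West site (9 hours), Bravo crew→East site (8 hours), Lima crew→South site (41 hours), Kilo crew→Harbor site (11 hours), Foxtrot crew→North site (9 hours) — total 11+9+8+41+11+9 = 89 hours.
Min-entry greedy (repeatedly take the single cheapest remaining cell) gives 118 hours, worse by 29.
Swapping Kilo crew↔Lima crew (Kilo crew→South site 39 hours, Lima crew→Harbor site 29 hours) adds 16.
No other one-to-one assignment undercuts 89 hours.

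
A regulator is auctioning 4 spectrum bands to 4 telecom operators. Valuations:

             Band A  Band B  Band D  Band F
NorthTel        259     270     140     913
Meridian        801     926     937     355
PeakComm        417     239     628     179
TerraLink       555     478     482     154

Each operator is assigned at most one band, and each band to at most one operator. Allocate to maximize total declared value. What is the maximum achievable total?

This is the linear assignment problem.
Optimal: NorthTel→Band F ($913M), Meridian→Band B ($926M), PeakComm→Band D ($628M), TerraLink→Band A ($555M) — total 913+926+628+555 = $3022M.
Row-greedy (each operator in turn takes its best remaining band) gives $2745M, worse by 277.
Swapping PeakComm↔Meridian (PeakComm→Band B $239M, Meridian→Band D $937M) loses 378.

Maximum total: $3022M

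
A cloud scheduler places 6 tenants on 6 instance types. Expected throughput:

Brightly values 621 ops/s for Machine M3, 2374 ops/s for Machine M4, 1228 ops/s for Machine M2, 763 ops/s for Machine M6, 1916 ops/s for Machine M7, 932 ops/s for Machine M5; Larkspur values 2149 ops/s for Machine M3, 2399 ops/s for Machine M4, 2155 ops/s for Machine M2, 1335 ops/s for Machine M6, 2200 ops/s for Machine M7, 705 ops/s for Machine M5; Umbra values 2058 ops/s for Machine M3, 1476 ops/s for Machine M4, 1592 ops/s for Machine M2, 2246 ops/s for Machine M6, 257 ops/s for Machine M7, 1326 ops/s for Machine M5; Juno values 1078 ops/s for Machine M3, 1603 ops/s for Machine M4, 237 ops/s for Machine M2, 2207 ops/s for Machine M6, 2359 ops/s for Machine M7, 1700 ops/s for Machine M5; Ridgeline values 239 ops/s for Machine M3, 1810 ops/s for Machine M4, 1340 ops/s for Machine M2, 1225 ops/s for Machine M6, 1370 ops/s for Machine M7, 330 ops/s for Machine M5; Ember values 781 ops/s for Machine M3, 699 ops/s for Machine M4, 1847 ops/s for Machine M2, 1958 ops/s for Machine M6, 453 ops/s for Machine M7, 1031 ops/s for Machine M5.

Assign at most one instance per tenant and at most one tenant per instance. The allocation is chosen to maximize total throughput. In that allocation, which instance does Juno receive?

This is the linear assignment problem.
Optimal: Brightly→Machine M4 (2374 ops/s), Larkspur→Machine M3 (2149 ops/s), Umbra→Machine M6 (2246 ops/s), Juno→Machine M5 (1700 ops/s), Ridgeline→Machine M7 (1370 ops/s), Ember→Machine M2 (1847 ops/s) — total 2374+2149+2246+1700+1370+1847 = 11686 ops/s.
Column-greedy (each instance in turn goes to its best remaining tenant) gives 11305 ops/s, worse by 381.
Next-best assignment: Brightly→Machine M7, Larkspur→Machine M3, Umbra→Machine M6, Juno→Machine M5, Ridgeline→Machine M4, Ember→Machine M2 = 11668 ops/s.
Swapping Larkspur↔Juno (Larkspur→Machine M5 705 ops/s, Juno→Machine M3 1078 ops/s) loses 2066.
Checked against all permutations: 11686 ops/s is optimal.
Juno's own top instance is Machine M7 (2359 ops/s), but forcing Juno→Machine M7 and reassigning the rest optimally gives only 11506 ops/s — worse by 180.

Juno receives Machine M5.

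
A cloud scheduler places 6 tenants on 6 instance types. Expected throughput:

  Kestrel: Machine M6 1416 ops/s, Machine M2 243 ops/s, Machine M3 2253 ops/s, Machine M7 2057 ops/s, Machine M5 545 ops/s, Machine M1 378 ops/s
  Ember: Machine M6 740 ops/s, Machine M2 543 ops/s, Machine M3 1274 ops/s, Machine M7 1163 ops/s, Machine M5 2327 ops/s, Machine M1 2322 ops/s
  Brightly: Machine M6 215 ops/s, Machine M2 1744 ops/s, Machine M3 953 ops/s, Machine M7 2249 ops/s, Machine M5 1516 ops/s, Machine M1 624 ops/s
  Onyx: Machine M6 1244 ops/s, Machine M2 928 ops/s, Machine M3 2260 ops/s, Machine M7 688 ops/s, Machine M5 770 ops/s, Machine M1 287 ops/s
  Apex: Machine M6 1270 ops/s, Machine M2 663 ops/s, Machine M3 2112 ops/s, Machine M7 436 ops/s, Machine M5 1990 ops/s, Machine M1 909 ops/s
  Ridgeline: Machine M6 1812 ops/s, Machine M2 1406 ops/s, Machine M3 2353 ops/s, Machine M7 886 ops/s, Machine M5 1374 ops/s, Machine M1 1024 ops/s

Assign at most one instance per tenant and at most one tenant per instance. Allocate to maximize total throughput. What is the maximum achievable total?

This is the linear assignment problem.
Optimal: Kestrel→Machine M7 (2057 ops/s), Ember→Machine M1 (2322 ops/s), Brightly→Machine M2 (1744 ops/s), Onyx→Machine M3 (2260 ops/s), Apex→Machine M5 (1990 ops/s), Ridgeline→Machine M6 (1812 ops/s) — total 2057+2322+1744+2260+1990+1812 = 12185 ops/s.
Column-greedy (each instance in turn goes to its best remaining tenant) gives 11109 ops/s, worse by 1076.
Checked against all permutations: 12185 ops/s is optimal.

Max total: 12185 ops/s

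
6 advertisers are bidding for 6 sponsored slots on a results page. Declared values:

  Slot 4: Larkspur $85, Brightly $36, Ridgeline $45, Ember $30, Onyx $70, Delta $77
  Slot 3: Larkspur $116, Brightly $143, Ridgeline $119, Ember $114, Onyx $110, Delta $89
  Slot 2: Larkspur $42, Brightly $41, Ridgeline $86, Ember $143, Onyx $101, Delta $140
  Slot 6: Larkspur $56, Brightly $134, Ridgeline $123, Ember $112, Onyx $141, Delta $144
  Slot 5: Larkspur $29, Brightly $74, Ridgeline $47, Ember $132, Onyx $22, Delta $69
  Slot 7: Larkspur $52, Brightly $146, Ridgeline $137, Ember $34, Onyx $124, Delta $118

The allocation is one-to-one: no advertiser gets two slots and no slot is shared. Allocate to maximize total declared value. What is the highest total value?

Optimal: Larkspur→Slot 4 ($85), Brightly→Slot 3 ($143), Ridgeline→Slot 7 ($137), Ember→Slot 5 ($132), Onyx→Slot 6 ($141), Delta→Slot 2 ($140) — total 85+143+137+132+141+140 = $778.
Max-entry greedy (repeatedly take the single best remaining cell) gives $659, worse by 119.
Next-best assignment: Larkspur→Slot 4, Brightly→Slot 7, Ridgeline→Slot 3, Ember→Slot 5, Onyx→Slot 6, Delta→Slot 2 = $763.

Max total: $778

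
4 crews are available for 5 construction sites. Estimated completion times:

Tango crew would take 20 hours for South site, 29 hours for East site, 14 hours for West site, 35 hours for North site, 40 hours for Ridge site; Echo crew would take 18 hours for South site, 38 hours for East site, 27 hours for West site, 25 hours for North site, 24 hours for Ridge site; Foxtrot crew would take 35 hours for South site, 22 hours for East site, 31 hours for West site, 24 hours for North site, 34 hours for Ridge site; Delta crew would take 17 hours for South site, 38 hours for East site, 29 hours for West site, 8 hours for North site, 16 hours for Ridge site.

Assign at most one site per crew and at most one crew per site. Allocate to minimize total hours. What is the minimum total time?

Min total: 62 hours

Optimal: Tango crew→West site (14 hours), Echo crew→South site (18 hours), Foxtrot crew→East site (22 hours), Delta crew→North site (8 hours) — total 14+18+22+8 = 62 hours.
Column-greedy (each site in turn goes to its cheapest remaining crew) gives 78 hours, worse by 16.
Next-best assignment: Tango crew→West site, Echo crew→Ridge site, Foxtrot crew→East site, Delta crew→North site = 68 hours.
Swapping Echo crew↔Foxtrot crew (Echo crew→East site 38 hours, Foxtrot crew→South site 35 hours) adds 33.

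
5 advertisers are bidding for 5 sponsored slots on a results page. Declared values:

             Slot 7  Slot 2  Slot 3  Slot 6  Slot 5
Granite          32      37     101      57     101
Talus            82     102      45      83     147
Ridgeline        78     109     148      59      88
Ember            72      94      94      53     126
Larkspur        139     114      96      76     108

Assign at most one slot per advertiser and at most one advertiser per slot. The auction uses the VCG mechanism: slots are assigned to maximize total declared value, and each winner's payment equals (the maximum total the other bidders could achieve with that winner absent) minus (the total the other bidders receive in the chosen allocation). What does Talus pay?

Efficient allocation: Granite→Slot 6 ($57), Talus→Slot 5 ($147), Ridgeline→Slot 3 ($148), Ember→Slot 2 ($94), Larkspur→Slot 7 ($139); total welfare W = $585.
Talus receives Slot 5 at value $147, so the others get W − 147 = $438.
Without Talus: best allocation of the remaining 4 bidders over all 5 slots is Granite→Slot 5 ($101), Ridgeline→Slot 3 ($148), Ember→Slot 2 ($94), Larkspur→Slot 7 ($139), total $482.
VCG payment = (others' best without Talus) − (others' welfare with Talus) = 482 − 438 = $44.

Talus pays $44.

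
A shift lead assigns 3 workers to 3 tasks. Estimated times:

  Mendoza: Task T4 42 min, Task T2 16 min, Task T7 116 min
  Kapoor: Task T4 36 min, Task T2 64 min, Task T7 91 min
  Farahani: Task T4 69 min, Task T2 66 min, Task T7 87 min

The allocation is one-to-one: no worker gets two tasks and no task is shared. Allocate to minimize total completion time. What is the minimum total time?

Minimum total: 139 min

Optimal: Mendoza→Task T2 (16 min), Kapoor→Task T4 (36 min), Farahani→Task T7 (87 min) — total 16+36+87 = 139 min.
Swapping Farahani↔Kapoor (Farahani→Task T4 69 min, Kapoor→Task T7 91 min) adds 37.
Checked against all permutations: 139 min is optimal.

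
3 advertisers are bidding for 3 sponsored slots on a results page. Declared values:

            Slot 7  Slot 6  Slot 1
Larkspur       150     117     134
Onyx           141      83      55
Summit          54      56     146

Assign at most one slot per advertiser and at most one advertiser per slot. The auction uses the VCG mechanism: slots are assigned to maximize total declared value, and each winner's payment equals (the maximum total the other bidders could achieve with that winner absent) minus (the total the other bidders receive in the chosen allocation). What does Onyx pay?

Efficient allocation: Larkspur→Slot 6 ($117), Onyx→Slot 7 ($141), Summit→Slot 1 ($146); total welfare W = $404.
Onyx receives Slot 7 at value $141, so the others get W − 141 = $263.
Without Onyx: best allocation of the remaining 2 bidders over all 3 slots is Larkspur→Slot 7 ($150), Summit→Slot 1 ($146), total $296.
VCG payment = (others' best without Onyx) − (others' welfare with Onyx) = 296 − 263 = $33.

Onyx pays $33.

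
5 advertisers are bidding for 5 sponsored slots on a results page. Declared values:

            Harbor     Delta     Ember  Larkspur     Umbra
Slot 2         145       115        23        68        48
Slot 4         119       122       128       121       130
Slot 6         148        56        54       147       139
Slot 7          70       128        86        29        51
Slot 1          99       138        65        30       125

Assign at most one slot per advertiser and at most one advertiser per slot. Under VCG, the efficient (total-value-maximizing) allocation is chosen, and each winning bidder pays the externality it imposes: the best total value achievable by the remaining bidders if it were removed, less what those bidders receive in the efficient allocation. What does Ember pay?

Efficient allocation: Harbor→Slot 2 ($145), Delta→Slot 7 ($128), Ember→Slot 4 ($128), Larkspur→Slot 6 ($147), Umbra→Slot 1 ($125); total welfare W = $673.
Ember receives Slot 4 at value $128, so the others get W − 128 = $545.
Without Ember: best allocation of the remaining 4 bidders over all 5 slots is Harbor→Slot 2 ($145), Delta→Slot 1 ($138), Larkspur→Slot 6 ($147), Umbra→Slot 4 ($130), total $560.
VCG payment = (others' best without Ember) − (others' welfare with Ember) = 560 − 545 = $15.

Ember pays $15.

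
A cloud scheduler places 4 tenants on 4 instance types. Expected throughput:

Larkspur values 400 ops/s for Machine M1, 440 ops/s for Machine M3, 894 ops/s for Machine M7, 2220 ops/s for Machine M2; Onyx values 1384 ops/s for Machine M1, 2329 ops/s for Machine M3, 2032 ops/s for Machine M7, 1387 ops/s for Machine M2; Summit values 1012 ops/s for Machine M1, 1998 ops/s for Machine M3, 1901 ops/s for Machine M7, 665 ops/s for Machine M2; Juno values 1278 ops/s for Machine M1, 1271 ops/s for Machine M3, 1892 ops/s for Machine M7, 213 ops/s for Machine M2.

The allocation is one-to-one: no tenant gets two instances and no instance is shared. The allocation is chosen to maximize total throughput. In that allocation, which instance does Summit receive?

Summit receives Machine M7.

This is the linear assignment problem.
Optimal: Larkspur→Machine M2 (2220 ops/s), Onyx→Machine M3 (2329 ops/s), Summit→Machine M7 (1901 ops/s), Juno→Machine M1 (1278 ops/s) — total 2220+2329+1901+1278 = 7728 ops/s.
Column-greedy (each instance in turn goes to its best remaining tenant) gives 7494 ops/s, worse by 234.
Summit's own top instance is Machine M3 (1998 ops/s), but forcing Summit→Machine M3 and reassigning the rest optimally gives only 7528 ops/s — worse by 200.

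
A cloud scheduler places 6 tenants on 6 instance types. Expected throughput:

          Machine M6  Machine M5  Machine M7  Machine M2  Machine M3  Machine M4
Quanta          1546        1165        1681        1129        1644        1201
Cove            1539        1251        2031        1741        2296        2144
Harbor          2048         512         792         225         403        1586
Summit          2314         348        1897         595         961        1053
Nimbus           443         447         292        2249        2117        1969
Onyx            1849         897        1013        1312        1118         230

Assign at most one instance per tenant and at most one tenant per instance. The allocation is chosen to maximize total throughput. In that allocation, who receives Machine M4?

Harbor receives Machine M4.

Treat this as an assignment problem: match each tenant to one instance.
Optimal: Quanta→Machine M5 (1165 ops/s), Cove→Machine M3 (2296 ops/s), Harbor→Machine M4 (1586 ops/s), Summit→Machine M7 (1897 ops/s), Nimbus→Machine M2 (2249 ops/s), Onyx→Machine M6 (1849 ops/s) — total 1165+2296+1586+1897+2249+1849 = 11042 ops/s.
Max-entry greedy (repeatedly take the single best remaining cell) gives 11023 ops/s, worse by 19.
Swapping Harbor↔Onyx (Harbor→Machine M6 2048 ops/s, Onyx→Machine M4 230 ops/s) loses 1157.
Harbor's own top instance is Machine M6 (2048 ops/s), but forcing Harbor→Machine M6 and reassigning the rest optimally gives only 10879 ops/s — worse by 163.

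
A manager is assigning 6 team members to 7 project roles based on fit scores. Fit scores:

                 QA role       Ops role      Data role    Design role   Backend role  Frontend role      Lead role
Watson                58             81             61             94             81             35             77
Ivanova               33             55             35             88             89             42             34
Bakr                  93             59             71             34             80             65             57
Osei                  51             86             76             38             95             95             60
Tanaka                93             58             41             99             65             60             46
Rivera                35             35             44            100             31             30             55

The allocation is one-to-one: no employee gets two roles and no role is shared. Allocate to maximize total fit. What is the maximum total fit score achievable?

Max total: 529 pts

Optimal: Watson→Ops role (81 pts), Ivanova→Backend role (89 pts), Bakr→Data role (71 pts), Osei→Frontend role (95 pts), Tanaka→QA role (93 pts), Rivera→Design role (100 pts) — total 81+89+71+95+93+100 = 529 pts.
Max-entry greedy (repeatedly take the single best remaining cell) gives 464 pts, worse by 65.
No other one-to-one assignment exceeds 529 pts.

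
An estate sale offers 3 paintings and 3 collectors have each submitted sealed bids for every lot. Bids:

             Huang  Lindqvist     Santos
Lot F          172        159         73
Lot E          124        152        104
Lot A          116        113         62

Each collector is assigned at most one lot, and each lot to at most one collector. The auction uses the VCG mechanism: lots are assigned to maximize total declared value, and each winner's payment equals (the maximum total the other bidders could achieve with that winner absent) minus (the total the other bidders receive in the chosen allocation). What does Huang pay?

Huang pays $46.

Efficient allocation: Huang→Lot F ($172), Lindqvist→Lot A ($113), Santos→Lot E ($104); total welfare W = $389.
Huang receives Lot F at value $172, so the others get W − 172 = $217.
Without Huang: best allocation of the remaining 2 bidders over all 3 lots is Lindqvist→Lot F ($159), Santos→Lot E ($104), total $263.
VCG payment = (others' best without Huang) − (others' welfare with Huang) = 263 − 217 = $46.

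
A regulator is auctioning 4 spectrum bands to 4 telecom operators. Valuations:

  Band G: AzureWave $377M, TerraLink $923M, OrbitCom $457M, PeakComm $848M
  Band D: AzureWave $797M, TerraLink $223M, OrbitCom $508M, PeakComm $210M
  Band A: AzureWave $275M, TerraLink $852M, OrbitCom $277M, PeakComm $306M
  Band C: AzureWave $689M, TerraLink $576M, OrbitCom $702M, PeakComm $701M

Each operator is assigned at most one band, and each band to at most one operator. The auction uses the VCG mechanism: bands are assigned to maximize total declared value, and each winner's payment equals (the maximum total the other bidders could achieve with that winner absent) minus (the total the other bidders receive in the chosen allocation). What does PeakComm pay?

PeakComm pays $71M.

Efficient allocation: AzureWave→Band D ($797M), TerraLink→Band A ($852M), OrbitCom→Band C ($702M), PeakComm→Band G ($848M); total welfare W = $3199M.
PeakComm receives Band G at value $848M, so the others get W − 848 = $2351M.
Without PeakComm: best allocation of the remaining 3 bidders over all 4 bands is AzureWave→Band D ($797M), TerraLink→Band G ($923M), OrbitCom→Band C ($702M), total $2422M.
VCG payment = (others' best without PeakComm) − (others' welfare with PeakComm) = 2422 − 2351 = $71M.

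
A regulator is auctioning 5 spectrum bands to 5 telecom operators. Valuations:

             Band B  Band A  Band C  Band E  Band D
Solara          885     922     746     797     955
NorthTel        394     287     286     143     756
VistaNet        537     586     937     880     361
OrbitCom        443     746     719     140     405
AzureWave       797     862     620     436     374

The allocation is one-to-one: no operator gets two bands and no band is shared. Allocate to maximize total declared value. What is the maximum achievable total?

Maximum total: $4102M

Treat this as an assignment problem: match each operator to one band.
Optimal: Solara→Band B ($885M), NorthTel→Band D ($756M), VistaNet→Band E ($880M), OrbitCom→Band C ($719M), AzureWave→Band A ($862M) — total 885+756+880+719+862 = $4102M.
Row-greedy (each operator in turn takes its best remaining band) gives $3468M, worse by 634.
Next-best assignment: Solara→Band A, NorthTel→Band D, VistaNet→Band E, OrbitCom→Band C, AzureWave→Band B = $4074M.
Swapping AzureWave↔NorthTel (AzureWave→Band D $374M, NorthTel→Band A $287M) loses 957.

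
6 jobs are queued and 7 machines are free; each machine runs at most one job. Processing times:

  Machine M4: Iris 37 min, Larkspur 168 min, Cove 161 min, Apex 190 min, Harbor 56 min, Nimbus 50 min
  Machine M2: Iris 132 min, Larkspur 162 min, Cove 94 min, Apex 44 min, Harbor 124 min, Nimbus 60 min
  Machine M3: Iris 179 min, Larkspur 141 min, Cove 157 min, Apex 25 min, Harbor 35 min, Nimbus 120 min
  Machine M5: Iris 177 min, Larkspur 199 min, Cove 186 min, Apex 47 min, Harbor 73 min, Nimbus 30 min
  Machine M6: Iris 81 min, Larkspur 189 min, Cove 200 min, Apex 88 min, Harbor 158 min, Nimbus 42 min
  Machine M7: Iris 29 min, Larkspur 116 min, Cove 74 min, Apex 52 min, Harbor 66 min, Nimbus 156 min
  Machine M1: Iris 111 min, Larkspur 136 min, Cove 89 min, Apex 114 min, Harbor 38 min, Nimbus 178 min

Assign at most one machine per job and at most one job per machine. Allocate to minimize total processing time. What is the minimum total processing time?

Minimum total: 340 min

Optimal: Iris→Machine M4 (37 min), Larkspur→Machine M7 (116 min), Cove→Machine M2 (94 min), Apex→Machine M3 (25 min), Harbor→Machine M1 (38 min), Nimbus→Machine M5 (30 min) — total 37+116+94+25+38+30 = 340 min.
Column-greedy (each machine in turn goes to its cheapest remaining job) gives 409 min, worse by 69.
Swapping Nimbus↔Apex (Nimbus→Machine M3 120 min, Apex→Machine M5 47 min) adds 112.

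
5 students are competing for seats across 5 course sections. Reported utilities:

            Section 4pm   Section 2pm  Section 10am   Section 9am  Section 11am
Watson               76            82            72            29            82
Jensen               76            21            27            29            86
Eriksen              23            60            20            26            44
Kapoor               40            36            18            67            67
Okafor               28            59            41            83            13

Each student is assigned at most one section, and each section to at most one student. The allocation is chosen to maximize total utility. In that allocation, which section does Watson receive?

Treat this as an assignment problem: match each student to one section.
Optimal: Watson→Section 10am (72 points), Jensen→Section 4pm (76 points), Eriksen→Section 2pm (60 points), Kapoor→Section 11am (67 points), Okafor→Section 9am (83 points) — total 72+76+60+67+83 = 358 points.
Row-greedy (each student in turn takes its best remaining section) gives 275 points, worse by 83.
Next-best assignment: Watson→Section 10am, Jensen→Section 11am, Eriksen→Section 2pm, Kapoor→Section 4pm, Okafor→Section 9am = 341 points.
Watson's own top section is Section 2pm (82 points), but forcing Watson→Section 2pm and reassigning the rest optimally gives only 328 points — worse by 30.

Watson receives Section 10am.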